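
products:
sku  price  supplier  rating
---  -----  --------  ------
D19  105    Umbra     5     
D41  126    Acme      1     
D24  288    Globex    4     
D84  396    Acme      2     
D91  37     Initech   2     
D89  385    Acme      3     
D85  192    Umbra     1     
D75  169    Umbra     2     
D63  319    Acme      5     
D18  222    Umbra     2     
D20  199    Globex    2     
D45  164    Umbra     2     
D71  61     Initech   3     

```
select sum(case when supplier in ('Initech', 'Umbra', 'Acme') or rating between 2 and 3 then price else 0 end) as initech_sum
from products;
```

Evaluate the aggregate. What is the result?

sku=D19: ✓ → 105
sku=D41: ✓ → 126
sku=D24: ✗
sku=D84: ✓ → 396
sku=D91: ✓ → 37
sku=D89: ✓ → 385
sku=D85: ✓ → 192
sku=D75: ✓ → 169
sku=D63: ✓ → 319
sku=D18: ✓ → 222
sku=D20: ✓ → 199
sku=D45: ✓ → 164
sku=D71: ✓ → 61
initech_sum = 105 + 126 + 396 + 37 + 385 + 192 + 169 + 319 + 222 + 199 + 164 + 61 = 2375

2375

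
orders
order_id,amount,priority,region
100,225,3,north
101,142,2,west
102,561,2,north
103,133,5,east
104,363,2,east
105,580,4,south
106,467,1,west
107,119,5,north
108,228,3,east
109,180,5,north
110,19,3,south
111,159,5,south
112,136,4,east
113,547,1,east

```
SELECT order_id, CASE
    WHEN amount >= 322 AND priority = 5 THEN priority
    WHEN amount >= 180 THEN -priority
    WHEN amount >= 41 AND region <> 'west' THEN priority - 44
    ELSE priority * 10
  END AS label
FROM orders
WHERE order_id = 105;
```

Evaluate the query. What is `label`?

order_id = 105: amount=580, priority=4, region=south.
amount >= 322 AND priority = 5 → false
amount >= 180 → true → -4

-4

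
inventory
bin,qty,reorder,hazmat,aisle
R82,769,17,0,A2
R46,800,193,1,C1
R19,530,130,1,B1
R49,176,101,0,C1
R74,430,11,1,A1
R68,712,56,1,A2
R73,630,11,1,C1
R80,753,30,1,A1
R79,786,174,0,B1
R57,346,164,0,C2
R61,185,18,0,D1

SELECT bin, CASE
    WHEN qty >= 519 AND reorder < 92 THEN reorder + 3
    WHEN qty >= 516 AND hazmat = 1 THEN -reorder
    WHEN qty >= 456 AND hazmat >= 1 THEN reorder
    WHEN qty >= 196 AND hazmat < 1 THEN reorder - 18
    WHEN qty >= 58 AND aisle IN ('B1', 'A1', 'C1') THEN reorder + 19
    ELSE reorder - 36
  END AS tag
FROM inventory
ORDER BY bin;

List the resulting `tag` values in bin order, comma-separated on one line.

bin=R19: qty >= 516 AND hazmat = 1 → -130
bin=R46: qty >= 516 AND hazmat = 1 → -193
bin=R49: qty >= 58 AND aisle IN ('B1', 'A1', 'C1') → 120
bin=R57: qty >= 196 AND hazmat < 1 → 146
bin=R61: ELSE → -18
bin=R68: qty >= 519 AND reorder < 92 → 59
bin=R73: qty >= 519 AND reorder < 92 → 14
bin=R74: qty >= 58 AND aisle IN ('B1', 'A1', 'C1') → 30
bin=R79: qty >= 196 AND hazmat < 1 → 156
bin=R80: qty >= 519 AND reorder < 92 → 33
bin=R82: qty >= 519 AND reorder < 92 → 20

-130, -193, 120, 146, -18, 59, 14, 30, 156, 33, 20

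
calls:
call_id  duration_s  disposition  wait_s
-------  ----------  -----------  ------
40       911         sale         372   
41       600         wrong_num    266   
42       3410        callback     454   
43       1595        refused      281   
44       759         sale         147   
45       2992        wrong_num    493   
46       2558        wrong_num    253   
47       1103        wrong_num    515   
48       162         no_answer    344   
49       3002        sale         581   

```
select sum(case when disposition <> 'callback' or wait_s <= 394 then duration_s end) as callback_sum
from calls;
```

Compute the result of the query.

13682

call_id=40: ✓ → 911
call_id=41: ✓ → 600
call_id=42: ✗
call_id=43: ✓ → 1595
call_id=44: ✓ → 759
call_id=45: ✓ → 2992
call_id=46: ✓ → 2558
call_id=47: ✓ → 1103
call_id=48: ✓ → 162
call_id=49: ✓ → 3002
callback_sum = 911 + 600 + 1595 + 759 + 2992 + 2558 + 1103 + 162 + 3002 = 13682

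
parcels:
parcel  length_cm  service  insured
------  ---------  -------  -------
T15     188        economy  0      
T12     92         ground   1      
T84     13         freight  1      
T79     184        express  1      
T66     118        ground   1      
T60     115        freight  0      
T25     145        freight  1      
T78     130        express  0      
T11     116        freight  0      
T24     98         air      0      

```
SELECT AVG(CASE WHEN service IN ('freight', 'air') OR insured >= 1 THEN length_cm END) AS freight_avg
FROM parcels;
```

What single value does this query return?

parcel=T15: ✗
parcel=T12: ✓ → 92
parcel=T84: ✓ → 13
parcel=T79: ✓ → 184
parcel=T66: ✓ → 118
parcel=T60: ✓ → 115
parcel=T25: ✓ → 145
parcel=T78: ✗
parcel=T11: ✓ → 116
parcel=T24: ✓ → 98
freight_avg = (92 + 13 + 184 + 118 + 115 + 145 + 116 + 98) / 8 = 110.125

110.125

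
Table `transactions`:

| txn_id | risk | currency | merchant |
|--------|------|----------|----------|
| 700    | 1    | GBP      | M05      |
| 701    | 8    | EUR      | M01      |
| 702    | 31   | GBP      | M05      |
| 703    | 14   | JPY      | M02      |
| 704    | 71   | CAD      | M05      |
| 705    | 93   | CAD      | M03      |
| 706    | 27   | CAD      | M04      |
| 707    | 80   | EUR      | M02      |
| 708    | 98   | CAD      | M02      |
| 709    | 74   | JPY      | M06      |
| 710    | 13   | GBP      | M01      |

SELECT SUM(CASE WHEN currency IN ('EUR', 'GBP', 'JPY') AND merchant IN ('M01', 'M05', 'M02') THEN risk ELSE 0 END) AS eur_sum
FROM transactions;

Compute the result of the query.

147

txn_id=700: ✓ → 1
txn_id=701: ✓ → 8
txn_id=702: ✓ → 31
txn_id=703: ✓ → 14
txn_id=704: ✗
txn_id=705: ✗
txn_id=706: ✗
txn_id=707: ✓ → 80
txn_id=708: ✗
txn_id=709: ✗
txn_id=710: ✓ → 13
eur_sum = 1 + 8 + 31 + 14 + 80 + 13 = 147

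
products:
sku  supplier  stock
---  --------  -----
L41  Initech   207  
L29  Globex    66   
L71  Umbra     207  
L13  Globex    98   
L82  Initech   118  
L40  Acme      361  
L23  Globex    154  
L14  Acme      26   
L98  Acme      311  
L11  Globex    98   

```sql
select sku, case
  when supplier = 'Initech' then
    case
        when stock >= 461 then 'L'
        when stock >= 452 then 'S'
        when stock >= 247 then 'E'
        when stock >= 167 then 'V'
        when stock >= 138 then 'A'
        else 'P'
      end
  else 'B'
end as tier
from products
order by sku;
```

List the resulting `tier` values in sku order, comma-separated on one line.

sku=L11: supplier='Globex' → outer ELSE → B
sku=L13: supplier='Globex' → outer ELSE → B
sku=L14: supplier='Acme' → outer ELSE → B
sku=L23: supplier='Globex' → outer ELSE → B
sku=L29: supplier='Globex' → outer ELSE → B
sku=L40: supplier='Acme' → outer ELSE → B
sku=L41: supplier='Initech' → inner[stock >= 167] → V
sku=L71: supplier='Umbra' → outer ELSE → B
sku=L82: supplier='Initech' → inner[ELSE] → P
sku=L98: supplier='Acme' → outer ELSE → B

B, B, B, B, B, B, V, B, P, B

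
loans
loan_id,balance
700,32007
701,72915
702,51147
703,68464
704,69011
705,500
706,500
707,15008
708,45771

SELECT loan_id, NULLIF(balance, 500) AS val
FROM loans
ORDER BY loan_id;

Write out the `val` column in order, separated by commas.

loan_id=700: balance=32007 vs 500: differ → 32007
loan_id=701: balance=72915 vs 500: differ → 72915
loan_id=702: balance=51147 vs 500: differ → 51147
loan_id=703: balance=68464 vs 500: differ → 68464
loan_id=704: balance=69011 vs 500: differ → 69011
loan_id=705: balance=500 vs 500: equal → NULL
loan_id=706: balance=500 vs 500: equal → NULL
loan_id=707: balance=15008 vs 500: differ → 15008
loan_id=708: balance=45771 vs 500: differ → 45771

32007, 72915, 51147, 68464, 69011, NULL, NULL, 15008, 45771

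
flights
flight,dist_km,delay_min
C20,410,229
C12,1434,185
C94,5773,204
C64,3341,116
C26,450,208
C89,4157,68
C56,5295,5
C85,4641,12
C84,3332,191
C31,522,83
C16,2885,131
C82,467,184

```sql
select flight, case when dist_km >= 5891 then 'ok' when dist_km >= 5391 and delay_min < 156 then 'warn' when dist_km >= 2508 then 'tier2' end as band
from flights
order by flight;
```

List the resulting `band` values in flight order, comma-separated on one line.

NULL, tier2, NULL, NULL, NULL, tier2, tier2, NULL, tier2, tier2, tier2, tier2

flight=C12: (no match → NULL) → NULL
flight=C16: dist_km >= 2508 → tier2
flight=C20: (no match → NULL) → NULL
flight=C26: (no match → NULL) → NULL
flight=C31: (no match → NULL) → NULL
flight=C56: dist_km >= 2508 → tier2
flight=C64: dist_km >= 2508 → tier2
flight=C82: (no match → NULL) → NULL
flight=C84: dist_km >= 2508 → tier2
flight=C85: dist_km >= 2508 → tier2
flight=C89: dist_km >= 2508 → tier2
flight=C94: dist_km >= 2508 → tier2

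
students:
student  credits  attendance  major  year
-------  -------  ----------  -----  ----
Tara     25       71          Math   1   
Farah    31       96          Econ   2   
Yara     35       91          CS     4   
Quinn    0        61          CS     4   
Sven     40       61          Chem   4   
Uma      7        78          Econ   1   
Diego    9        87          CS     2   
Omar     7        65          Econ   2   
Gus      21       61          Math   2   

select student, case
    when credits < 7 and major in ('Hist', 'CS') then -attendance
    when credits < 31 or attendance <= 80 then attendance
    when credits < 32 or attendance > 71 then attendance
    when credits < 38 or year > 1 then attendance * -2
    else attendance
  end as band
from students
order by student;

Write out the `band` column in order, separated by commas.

87, 96, 61, 65, -61, 61, 71, 78, 91

student=Diego: credits < 31 or attendance <= 80 → 87
student=Farah: credits < 32 or attendance > 71 → 96
student=Gus: credits < 31 or attendance <= 80 → 61
student=Omar: credits < 31 or attendance <= 80 → 65
student=Quinn: credits < 7 and major in ('Hist', 'CS') → -61
student=Sven: credits < 31 or attendance <= 80 → 61
student=Tara: credits < 31 or attendance <= 80 → 71
student=Uma: credits < 31 or attendance <= 80 → 78
student=Yara: credits < 32 or attendance > 71 → 91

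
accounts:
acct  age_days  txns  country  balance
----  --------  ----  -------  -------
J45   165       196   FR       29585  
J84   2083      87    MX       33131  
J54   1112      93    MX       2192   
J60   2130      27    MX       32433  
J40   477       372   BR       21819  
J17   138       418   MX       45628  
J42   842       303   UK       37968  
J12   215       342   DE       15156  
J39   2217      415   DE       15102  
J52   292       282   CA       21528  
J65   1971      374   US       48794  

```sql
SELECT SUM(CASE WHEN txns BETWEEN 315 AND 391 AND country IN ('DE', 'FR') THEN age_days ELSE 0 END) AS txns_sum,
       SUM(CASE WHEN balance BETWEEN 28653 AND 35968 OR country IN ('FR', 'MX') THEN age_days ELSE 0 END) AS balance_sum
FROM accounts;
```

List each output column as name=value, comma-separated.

[txns_sum: txns BETWEEN 315 AND 391 AND country IN ('DE', 'FR')]
acct=J45: ✗
acct=J84: ✗
acct=J54: ✗
acct=J60: ✗
acct=J40: ✗
acct=J17: ✗
acct=J42: ✗
acct=J12: ✓ → 215
acct=J39: ✗
acct=J52: ✗
acct=J65: ✗
txns_sum = 215
—
[balance_sum: balance BETWEEN 28653 AND 35968 OR country IN ('FR', 'MX')]
acct=J45: ✓ → 165
acct=J84: ✓ → 2083
acct=J54: ✓ → 1112
acct=J60: ✓ → 2130
acct=J40: ✗
acct=J17: ✓ → 138
acct=J42: ✗
acct=J12: ✗
acct=J39: ✗
acct=J52: ✗
acct=J65: ✗
balance_sum = 165 + 2083 + 1112 + 2130 + 138 = 5628

txns_sum=215, balance_sum=5628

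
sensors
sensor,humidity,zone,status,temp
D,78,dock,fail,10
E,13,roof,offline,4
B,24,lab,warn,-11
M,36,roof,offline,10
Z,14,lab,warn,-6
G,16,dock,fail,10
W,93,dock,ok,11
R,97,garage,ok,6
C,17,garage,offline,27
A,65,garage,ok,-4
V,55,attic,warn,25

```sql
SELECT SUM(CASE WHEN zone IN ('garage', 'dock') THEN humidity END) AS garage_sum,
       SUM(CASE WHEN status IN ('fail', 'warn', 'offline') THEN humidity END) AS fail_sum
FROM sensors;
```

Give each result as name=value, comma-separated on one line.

garage_sum=366, fail_sum=253

[garage_sum: zone IN ('garage', 'dock')]
sensor=D: ✓ → 78
sensor=E: ✗
sensor=B: ✗
sensor=M: ✗
sensor=Z: ✗
sensor=G: ✓ → 16
sensor=W: ✓ → 93
sensor=R: ✓ → 97
sensor=C: ✓ → 17
sensor=A: ✓ → 65
sensor=V: ✗
garage_sum = 78 + 16 + 93 + 97 + 17 + 65 = 366
—
[fail_sum: status IN ('fail', 'warn', 'offline')]
sensor=D: ✓ → 78
sensor=E: ✓ → 13
sensor=B: ✓ → 24
sensor=M: ✓ → 36
sensor=Z: ✓ → 14
sensor=G: ✓ → 16
sensor=W: ✗
sensor=R: ✗
sensor=C: ✓ → 17
sensor=A: ✗
sensor=V: ✓ → 55
fail_sum = 78 + 13 + 24 + 36 + 14 + 16 + 17 + 55 = 253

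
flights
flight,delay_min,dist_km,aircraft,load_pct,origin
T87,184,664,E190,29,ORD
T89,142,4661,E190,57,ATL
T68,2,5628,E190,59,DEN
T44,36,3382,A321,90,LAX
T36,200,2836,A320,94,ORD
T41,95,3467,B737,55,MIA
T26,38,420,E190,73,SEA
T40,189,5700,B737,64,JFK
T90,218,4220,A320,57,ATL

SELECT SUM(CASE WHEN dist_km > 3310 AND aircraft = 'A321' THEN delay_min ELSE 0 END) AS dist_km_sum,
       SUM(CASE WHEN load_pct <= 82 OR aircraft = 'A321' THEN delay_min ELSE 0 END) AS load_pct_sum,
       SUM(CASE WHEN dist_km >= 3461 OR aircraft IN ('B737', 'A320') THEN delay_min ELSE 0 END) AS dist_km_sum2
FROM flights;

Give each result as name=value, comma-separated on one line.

[dist_km_sum: dist_km > 3310 AND aircraft = 'A321']
flight=T87: ✗
flight=T89: ✗
flight=T68: ✗
flight=T44: ✓ → 36
flight=T36: ✗
flight=T41: ✗
flight=T26: ✗
flight=T40: ✗
flight=T90: ✗
dist_km_sum = 36
—
[load_pct_sum: load_pct <= 82 OR aircraft = 'A321']
flight=T87: ✓ → 184
flight=T89: ✓ → 142
flight=T68: ✓ → 2
flight=T44: ✓ → 36
flight=T36: ✗
flight=T41: ✓ → 95
flight=T26: ✓ → 38
flight=T40: ✓ → 189
flight=T90: ✓ → 218
load_pct_sum = 184 + 142 + 2 + 36 + 95 + 38 + 189 + 218 = 904
—
[dist_km_sum2: dist_km >= 3461 OR aircraft IN ('B737', 'A320')]
flight=T87: ✗
flight=T89: ✓ → 142
flight=T68: ✓ → 2
flight=T44: ✗
flight=T36: ✓ → 200
flight=T41: ✓ → 95
flight=T26: ✗
flight=T40: ✓ → 189
flight=T90: ✓ → 218
dist_km_sum2 = 142 + 2 + 200 + 95 + 189 + 218 = 846

dist_km_sum=36, load_pct_sum=904, dist_km_sum2=846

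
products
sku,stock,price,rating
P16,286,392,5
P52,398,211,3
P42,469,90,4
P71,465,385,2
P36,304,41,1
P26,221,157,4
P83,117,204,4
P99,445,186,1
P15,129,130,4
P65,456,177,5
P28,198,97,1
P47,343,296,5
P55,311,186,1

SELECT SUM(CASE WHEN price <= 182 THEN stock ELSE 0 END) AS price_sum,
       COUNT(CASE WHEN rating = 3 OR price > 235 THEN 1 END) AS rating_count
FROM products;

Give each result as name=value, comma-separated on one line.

price_sum=1777, rating_count=4

[price_sum: price <= 182]
sku=P16: ✗
sku=P52: ✗
sku=P42: ✓ → 469
sku=P71: ✗
sku=P36: ✓ → 304
sku=P26: ✓ → 221
sku=P83: ✗
sku=P99: ✗
sku=P15: ✓ → 129
sku=P65: ✓ → 456
sku=P28: ✓ → 198
sku=P47: ✗
sku=P55: ✗
price_sum = 469 + 304 + 221 + 129 + 456 + 198 = 1777
—
[rating_count: rating = 3 OR price > 235]
sku=P16: ✓ → 1
sku=P52: ✓ → 1
sku=P42: ✗
sku=P71: ✓ → 1
sku=P36: ✗
sku=P26: ✗
sku=P83: ✗
sku=P99: ✗
sku=P15: ✗
sku=P65: ✗
sku=P28: ✗
sku=P47: ✓ → 1
sku=P55: ✗
rating_count = COUNT(1, 1, 1, 1) = 4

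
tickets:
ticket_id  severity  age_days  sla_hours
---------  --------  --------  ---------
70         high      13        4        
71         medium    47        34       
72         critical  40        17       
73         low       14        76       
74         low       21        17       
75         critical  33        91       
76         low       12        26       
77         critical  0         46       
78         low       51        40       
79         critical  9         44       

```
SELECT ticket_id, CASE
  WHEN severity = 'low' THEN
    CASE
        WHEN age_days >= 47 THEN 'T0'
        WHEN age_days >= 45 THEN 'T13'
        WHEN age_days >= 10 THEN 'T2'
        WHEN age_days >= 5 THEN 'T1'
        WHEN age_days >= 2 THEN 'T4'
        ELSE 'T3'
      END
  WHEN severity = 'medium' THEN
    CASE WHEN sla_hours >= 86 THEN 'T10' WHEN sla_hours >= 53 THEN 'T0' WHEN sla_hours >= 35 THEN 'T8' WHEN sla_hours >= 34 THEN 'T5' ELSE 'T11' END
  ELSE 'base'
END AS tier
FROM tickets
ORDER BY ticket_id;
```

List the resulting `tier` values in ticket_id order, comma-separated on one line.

base, T5, base, T2, T2, base, T2, base, T0, base

ticket_id=70: severity='high' → outer ELSE → base
ticket_id=71: severity='medium' → inner[sla_hours >= 34] → T5
ticket_id=72: severity='critical' → outer ELSE → base
ticket_id=73: severity='low' → inner[age_days >= 10] → T2
ticket_id=74: severity='low' → inner[age_days >= 10] → T2
ticket_id=75: severity='critical' → outer ELSE → base
ticket_id=76: severity='low' → inner[age_days >= 10] → T2
ticket_id=77: severity='critical' → outer ELSE → base
ticket_id=78: severity='low' → inner[age_days >= 47] → T0
ticket_id=79: severity='critical' → outer ELSE → base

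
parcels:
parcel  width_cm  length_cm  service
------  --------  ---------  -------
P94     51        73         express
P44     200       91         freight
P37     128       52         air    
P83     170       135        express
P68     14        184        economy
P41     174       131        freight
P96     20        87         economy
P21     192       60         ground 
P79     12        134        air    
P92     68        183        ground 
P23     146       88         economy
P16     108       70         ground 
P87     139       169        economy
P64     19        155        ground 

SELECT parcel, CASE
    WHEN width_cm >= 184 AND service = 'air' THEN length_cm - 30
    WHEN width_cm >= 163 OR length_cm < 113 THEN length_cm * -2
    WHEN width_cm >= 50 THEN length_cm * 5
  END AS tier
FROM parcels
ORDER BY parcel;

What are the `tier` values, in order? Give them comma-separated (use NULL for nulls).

parcel=P16: width_cm >= 163 OR length_cm < 113 → -140
parcel=P21: width_cm >= 163 OR length_cm < 113 → -120
parcel=P23: width_cm >= 163 OR length_cm < 113 → -176
parcel=P37: width_cm >= 163 OR length_cm < 113 → -104
parcel=P41: width_cm >= 163 OR length_cm < 113 → -262
parcel=P44: width_cm >= 163 OR length_cm < 113 → -182
parcel=P64: (no match → NULL) → NULL
parcel=P68: (no match → NULL) → NULL
parcel=P79: (no match → NULL) → NULL
parcel=P83: width_cm >= 163 OR length_cm < 113 → -270
parcel=P87: width_cm >= 50 → 845
parcel=P92: width_cm >= 50 → 915
parcel=P94: width_cm >= 163 OR length_cm < 113 → -146
parcel=P96: width_cm >= 163 OR length_cm < 113 → -174

-140, -120, -176, -104, -262, -182, NULL, NULL, NULL, -270, 845, 915, -146, -174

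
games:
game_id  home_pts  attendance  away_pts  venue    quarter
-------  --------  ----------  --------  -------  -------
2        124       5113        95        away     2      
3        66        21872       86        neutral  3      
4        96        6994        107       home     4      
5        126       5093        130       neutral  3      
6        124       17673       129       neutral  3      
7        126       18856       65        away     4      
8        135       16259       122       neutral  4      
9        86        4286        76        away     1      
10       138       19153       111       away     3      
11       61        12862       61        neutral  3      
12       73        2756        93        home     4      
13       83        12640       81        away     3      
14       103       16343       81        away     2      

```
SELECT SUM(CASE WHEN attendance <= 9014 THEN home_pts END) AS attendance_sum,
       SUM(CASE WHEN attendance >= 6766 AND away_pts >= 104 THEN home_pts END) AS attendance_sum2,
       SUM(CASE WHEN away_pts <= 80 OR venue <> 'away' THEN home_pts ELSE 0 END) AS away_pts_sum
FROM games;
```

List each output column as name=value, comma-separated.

attendance_sum=505, attendance_sum2=493, away_pts_sum=893

[attendance_sum: attendance <= 9014]
game_id=2: ✓ → 124
game_id=3: ✗
game_id=4: ✓ → 96
game_id=5: ✓ → 126
game_id=6: ✗
game_id=7: ✗
game_id=8: ✗
game_id=9: ✓ → 86
game_id=10: ✗
game_id=11: ✗
game_id=12: ✓ → 73
game_id=13: ✗
game_id=14: ✗
attendance_sum = 124 + 96 + 126 + 86 + 73 = 505
—
[attendance_sum2: attendance >= 6766 AND away_pts >= 104]
game_id=2: ✗
game_id=3: ✗
game_id=4: ✓ → 96
game_id=5: ✗
game_id=6: ✓ → 124
game_id=7: ✗
game_id=8: ✓ → 135
game_id=9: ✗
game_id=10: ✓ → 138
game_id=11: ✗
game_id=12: ✗
game_id=13: ✗
game_id=14: ✗
attendance_sum2 = 96 + 124 + 135 + 138 = 493
—
[away_pts_sum: away_pts <= 80 OR venue <> 'away']
game_id=2: ✗
game_id=3: ✓ → 66
game_id=4: ✓ → 96
game_id=5: ✓ → 126
game_id=6: ✓ → 124
game_id=7: ✓ → 126
game_id=8: ✓ → 135
game_id=9: ✓ → 86
game_id=10: ✗
game_id=11: ✓ → 61
game_id=12: ✓ → 73
game_id=13: ✗
game_id=14: ✗
away_pts_sum = 66 + 96 + 126 + 124 + 126 + 135 + 86 + 61 + 73 = 893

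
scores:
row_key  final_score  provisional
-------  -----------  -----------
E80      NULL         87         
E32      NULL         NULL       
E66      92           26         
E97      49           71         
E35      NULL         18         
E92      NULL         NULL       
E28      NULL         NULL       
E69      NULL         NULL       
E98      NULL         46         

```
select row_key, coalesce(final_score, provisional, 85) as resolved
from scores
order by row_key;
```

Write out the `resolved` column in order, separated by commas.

row_key=E28: final_score=NULL, provisional=NULL, → literal 85 → 85
row_key=E32: final_score=NULL, provisional=NULL, → literal 85 → 85
row_key=E35: final_score=NULL, provisional=18 → 18
row_key=E66: final_score=92 → 92
row_key=E69: final_score=NULL, provisional=NULL, → literal 85 → 85
row_key=E80: final_score=NULL, provisional=87 → 87
row_key=E92: final_score=NULL, provisional=NULL, → literal 85 → 85
row_key=E97: final_score=49 → 49
row_key=E98: final_score=NULL, provisional=46 → 46

85, 85, 18, 92, 85, 87, 85, 49, 46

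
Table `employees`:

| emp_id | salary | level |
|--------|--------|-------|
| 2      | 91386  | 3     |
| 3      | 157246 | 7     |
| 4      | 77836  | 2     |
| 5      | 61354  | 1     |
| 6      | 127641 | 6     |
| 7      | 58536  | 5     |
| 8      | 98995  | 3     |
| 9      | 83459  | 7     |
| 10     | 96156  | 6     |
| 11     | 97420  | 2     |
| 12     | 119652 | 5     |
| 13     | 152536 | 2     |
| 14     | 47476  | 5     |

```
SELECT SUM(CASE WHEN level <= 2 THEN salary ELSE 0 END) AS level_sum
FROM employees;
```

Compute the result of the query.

389146

emp_id=2: ✗
emp_id=3: ✗
emp_id=4: ✓ → 77836
emp_id=5: ✓ → 61354
emp_id=6: ✗
emp_id=7: ✗
emp_id=8: ✗
emp_id=9: ✗
emp_id=10: ✗
emp_id=11: ✓ → 97420
emp_id=12: ✗
emp_id=13: ✓ → 152536
emp_id=14: ✗
level_sum = 77836 + 61354 + 97420 + 152536 = 389146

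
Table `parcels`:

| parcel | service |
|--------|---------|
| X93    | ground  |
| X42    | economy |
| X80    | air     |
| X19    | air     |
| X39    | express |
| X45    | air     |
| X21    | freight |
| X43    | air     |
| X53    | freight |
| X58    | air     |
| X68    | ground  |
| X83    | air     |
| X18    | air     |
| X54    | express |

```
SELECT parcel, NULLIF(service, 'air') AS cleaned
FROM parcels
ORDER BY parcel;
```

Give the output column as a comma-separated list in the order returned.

NULL, NULL, freight, express, economy, NULL, NULL, freight, express, NULL, ground, NULL, NULL, ground

parcel=X18: service=air vs air: equal → NULL
parcel=X19: service=air vs air: equal → NULL
parcel=X21: service=freight vs air: differ → freight
parcel=X39: service=express vs air: differ → express
parcel=X42: service=economy vs air: differ → economy
parcel=X43: service=air vs air: equal → NULL
parcel=X45: service=air vs air: equal → NULL
parcel=X53: service=freight vs air: differ → freight
parcel=X54: service=express vs air: differ → express
parcel=X58: service=air vs air: equal → NULL
parcel=X68: service=ground vs air: differ → ground
parcel=X80: service=air vs air: equal → NULL
parcel=X83: service=air vs air: equal → NULL
parcel=X93: service=ground vs air: differ → ground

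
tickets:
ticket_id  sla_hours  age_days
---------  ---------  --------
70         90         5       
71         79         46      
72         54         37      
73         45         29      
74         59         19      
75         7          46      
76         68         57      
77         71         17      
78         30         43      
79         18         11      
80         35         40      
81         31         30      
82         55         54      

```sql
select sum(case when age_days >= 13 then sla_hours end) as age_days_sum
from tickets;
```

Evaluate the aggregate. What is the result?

ticket_id=70: ✗
ticket_id=71: ✓ → 79
ticket_id=72: ✓ → 54
ticket_id=73: ✓ → 45
ticket_id=74: ✓ → 59
ticket_id=75: ✓ → 7
ticket_id=76: ✓ → 68
ticket_id=77: ✓ → 71
ticket_id=78: ✓ → 30
ticket_id=79: ✗
ticket_id=80: ✓ → 35
ticket_id=81: ✓ → 31
ticket_id=82: ✓ → 55
age_days_sum = 79 + 54 + 45 + 59 + 7 + 68 + 71 + 30 + 35 + 31 + 55 = 534

534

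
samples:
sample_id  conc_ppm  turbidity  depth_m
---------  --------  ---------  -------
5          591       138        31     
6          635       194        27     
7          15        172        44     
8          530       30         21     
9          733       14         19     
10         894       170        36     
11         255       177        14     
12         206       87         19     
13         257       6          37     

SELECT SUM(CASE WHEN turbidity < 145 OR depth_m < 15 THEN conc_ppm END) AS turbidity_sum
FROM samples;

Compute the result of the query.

sample_id=5: ✓ → 591
sample_id=6: ✗
sample_id=7: ✗
sample_id=8: ✓ → 530
sample_id=9: ✓ → 733
sample_id=10: ✗
sample_id=11: ✓ → 255
sample_id=12: ✓ → 206
sample_id=13: ✓ → 257
turbidity_sum = 591 + 530 + 733 + 255 + 206 + 257 = 2572

2572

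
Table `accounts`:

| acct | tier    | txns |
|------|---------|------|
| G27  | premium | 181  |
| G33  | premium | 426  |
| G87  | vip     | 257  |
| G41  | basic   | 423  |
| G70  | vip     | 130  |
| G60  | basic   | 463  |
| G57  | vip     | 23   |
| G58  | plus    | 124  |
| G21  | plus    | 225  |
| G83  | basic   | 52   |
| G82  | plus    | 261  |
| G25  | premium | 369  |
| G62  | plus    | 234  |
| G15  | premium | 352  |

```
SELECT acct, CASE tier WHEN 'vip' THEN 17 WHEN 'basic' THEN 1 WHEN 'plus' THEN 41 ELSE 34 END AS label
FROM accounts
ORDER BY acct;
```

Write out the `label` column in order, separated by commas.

34, 41, 34, 34, 34, 1, 17, 41, 1, 41, 17, 41, 1, 17

acct=G15: ELSE → 34
acct=G21: tier='plus' → 41
acct=G25: ELSE → 34
acct=G27: ELSE → 34
acct=G33: ELSE → 34
acct=G41: tier='basic' → 1
acct=G57: tier='vip' → 17
acct=G58: tier='plus' → 41
acct=G60: tier='basic' → 1
acct=G62: tier='plus' → 41
acct=G70: tier='vip' → 17
acct=G82: tier='plus' → 41
acct=G83: tier='basic' → 1
acct=G87: tier='vip' → 17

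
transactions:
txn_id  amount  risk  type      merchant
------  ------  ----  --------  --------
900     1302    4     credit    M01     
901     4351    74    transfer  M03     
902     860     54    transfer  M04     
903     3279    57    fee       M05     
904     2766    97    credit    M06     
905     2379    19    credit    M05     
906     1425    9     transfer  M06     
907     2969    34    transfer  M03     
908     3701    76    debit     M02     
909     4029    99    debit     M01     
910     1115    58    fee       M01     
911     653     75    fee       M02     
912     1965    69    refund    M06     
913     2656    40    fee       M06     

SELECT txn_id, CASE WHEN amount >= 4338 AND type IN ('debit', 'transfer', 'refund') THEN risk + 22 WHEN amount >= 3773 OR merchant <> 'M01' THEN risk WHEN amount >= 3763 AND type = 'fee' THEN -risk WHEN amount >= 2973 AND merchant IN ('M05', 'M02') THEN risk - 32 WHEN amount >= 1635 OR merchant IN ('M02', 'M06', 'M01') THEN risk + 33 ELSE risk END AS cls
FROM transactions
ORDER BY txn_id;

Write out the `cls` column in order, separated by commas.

txn_id=900: amount >= 1635 OR merchant IN ('M02', 'M06', 'M01') → 37
txn_id=901: amount >= 4338 AND type IN ('debit', 'transfer', 'refund') → 96
txn_id=902: amount >= 3773 OR merchant <> 'M01' → 54
txn_id=903: amount >= 3773 OR merchant <> 'M01' → 57
txn_id=904: amount >= 3773 OR merchant <> 'M01' → 97
txn_id=905: amount >= 3773 OR merchant <> 'M01' → 19
txn_id=906: amount >= 3773 OR merchant <> 'M01' → 9
txn_id=907: amount >= 3773 OR merchant <> 'M01' → 34
txn_id=908: amount >= 3773 OR merchant <> 'M01' → 76
txn_id=909: amount >= 3773 OR merchant <> 'M01' → 99
txn_id=910: amount >= 1635 OR merchant IN ('M02', 'M06', 'M01') → 91
txn_id=911: amount >= 3773 OR merchant <> 'M01' → 75
txn_id=912: amount >= 3773 OR merchant <> 'M01' → 69
txn_id=913: amount >= 3773 OR merchant <> 'M01' → 40

37, 96, 54, 57, 97, 19, 9, 34, 76, 99, 91, 75, 69, 40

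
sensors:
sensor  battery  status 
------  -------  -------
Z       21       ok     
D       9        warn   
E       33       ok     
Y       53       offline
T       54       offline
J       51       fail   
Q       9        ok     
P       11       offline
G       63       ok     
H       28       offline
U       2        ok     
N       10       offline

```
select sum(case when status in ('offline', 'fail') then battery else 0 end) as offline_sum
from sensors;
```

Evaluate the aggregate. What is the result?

207

sensor=Z: ✗
sensor=D: ✗
sensor=E: ✗
sensor=Y: ✓ → 53
sensor=T: ✓ → 54
sensor=J: ✓ → 51
sensor=Q: ✗
sensor=P: ✓ → 11
sensor=G: ✗
sensor=H: ✓ → 28
sensor=U: ✗
sensor=N: ✓ → 10
offline_sum = 53 + 54 + 51 + 11 + 28 + 10 = 207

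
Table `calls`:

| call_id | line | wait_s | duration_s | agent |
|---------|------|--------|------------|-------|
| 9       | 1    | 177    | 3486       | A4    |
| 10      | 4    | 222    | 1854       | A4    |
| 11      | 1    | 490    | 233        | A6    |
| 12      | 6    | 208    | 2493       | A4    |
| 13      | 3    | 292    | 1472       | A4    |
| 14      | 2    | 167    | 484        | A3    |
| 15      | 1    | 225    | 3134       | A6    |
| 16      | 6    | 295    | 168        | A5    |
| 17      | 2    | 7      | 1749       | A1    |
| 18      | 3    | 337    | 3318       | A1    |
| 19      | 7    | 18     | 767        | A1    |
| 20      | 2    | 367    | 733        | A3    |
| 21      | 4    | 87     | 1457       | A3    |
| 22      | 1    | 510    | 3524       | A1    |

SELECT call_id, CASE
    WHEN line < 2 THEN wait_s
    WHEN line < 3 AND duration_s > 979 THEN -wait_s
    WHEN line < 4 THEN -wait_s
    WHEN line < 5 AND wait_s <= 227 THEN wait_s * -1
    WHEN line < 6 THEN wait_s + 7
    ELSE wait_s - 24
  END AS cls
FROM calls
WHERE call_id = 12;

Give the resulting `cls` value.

184

call_id = 12: line=6, wait_s=208, duration_s=2493, agent=A4.
line < 2 → false
line < 3 AND duration_s > 979 → false
line < 4 → false
line < 5 AND wait_s <= 227 → false
line < 6 → false
No prior WHEN matched → ELSE → 184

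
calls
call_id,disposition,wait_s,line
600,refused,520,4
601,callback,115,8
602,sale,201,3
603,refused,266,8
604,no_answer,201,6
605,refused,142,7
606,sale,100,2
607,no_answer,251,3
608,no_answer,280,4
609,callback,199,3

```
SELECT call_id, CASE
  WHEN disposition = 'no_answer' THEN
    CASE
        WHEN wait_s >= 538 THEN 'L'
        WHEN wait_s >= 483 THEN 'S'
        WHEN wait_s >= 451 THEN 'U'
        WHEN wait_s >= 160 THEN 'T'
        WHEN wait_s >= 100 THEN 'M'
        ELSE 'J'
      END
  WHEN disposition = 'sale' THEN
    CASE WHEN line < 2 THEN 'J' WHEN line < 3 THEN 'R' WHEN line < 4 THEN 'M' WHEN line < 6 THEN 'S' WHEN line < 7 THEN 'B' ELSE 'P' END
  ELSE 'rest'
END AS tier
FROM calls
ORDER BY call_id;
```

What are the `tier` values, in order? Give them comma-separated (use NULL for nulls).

call_id=600: disposition='refused' → outer ELSE → rest
call_id=601: disposition='callback' → outer ELSE → rest
call_id=602: disposition='sale' → inner[line < 4] → M
call_id=603: disposition='refused' → outer ELSE → rest
call_id=604: disposition='no_answer' → inner[wait_s >= 160] → T
call_id=605: disposition='refused' → outer ELSE → rest
call_id=606: disposition='sale' → inner[line < 3] → R
call_id=607: disposition='no_answer' → inner[wait_s >= 160] → T
call_id=608: disposition='no_answer' → inner[wait_s >= 160] → T
call_id=609: disposition='callback' → outer ELSE → rest

rest, rest, M, rest, T, rest, R, T, T, rest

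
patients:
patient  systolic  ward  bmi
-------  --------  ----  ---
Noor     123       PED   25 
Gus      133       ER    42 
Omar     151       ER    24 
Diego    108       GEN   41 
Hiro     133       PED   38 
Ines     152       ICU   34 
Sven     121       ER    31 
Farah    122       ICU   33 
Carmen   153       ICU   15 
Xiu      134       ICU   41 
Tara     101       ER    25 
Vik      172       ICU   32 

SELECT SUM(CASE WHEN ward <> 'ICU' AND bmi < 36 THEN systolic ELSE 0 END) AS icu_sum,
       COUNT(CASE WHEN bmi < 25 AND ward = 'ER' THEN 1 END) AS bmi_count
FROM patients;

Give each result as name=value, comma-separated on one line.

icu_sum=496, bmi_count=1

[icu_sum: ward <> 'ICU' AND bmi < 36]
patient=Noor: ✓ → 123
patient=Gus: ✗
patient=Omar: ✓ → 151
patient=Diego: ✗
patient=Hiro: ✗
patient=Ines: ✗
patient=Sven: ✓ → 121
patient=Farah: ✗
patient=Carmen: ✗
patient=Xiu: ✗
patient=Tara: ✓ → 101
patient=Vik: ✗
icu_sum = 123 + 151 + 121 + 101 = 496
—
[bmi_count: bmi < 25 AND ward = 'ER']
patient=Noor: ✗
patient=Gus: ✗
patient=Omar: ✓ → 1
patient=Diego: ✗
patient=Hiro: ✗
patient=Ines: ✗
patient=Sven: ✗
patient=Farah: ✗
patient=Carmen: ✗
patient=Xiu: ✗
patient=Tara: ✗
patient=Vik: ✗
bmi_count = COUNT(1) = 1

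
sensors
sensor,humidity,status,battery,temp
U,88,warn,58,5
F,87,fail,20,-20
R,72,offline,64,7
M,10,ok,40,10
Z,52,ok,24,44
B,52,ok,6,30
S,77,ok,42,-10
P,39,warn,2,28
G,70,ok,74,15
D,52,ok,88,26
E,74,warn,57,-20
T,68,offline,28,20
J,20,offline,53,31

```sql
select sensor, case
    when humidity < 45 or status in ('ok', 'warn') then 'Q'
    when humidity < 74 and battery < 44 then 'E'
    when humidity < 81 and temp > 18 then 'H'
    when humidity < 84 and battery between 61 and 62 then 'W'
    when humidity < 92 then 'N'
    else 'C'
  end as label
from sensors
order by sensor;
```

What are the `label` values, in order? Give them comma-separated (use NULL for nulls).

Q, Q, Q, N, Q, Q, Q, Q, N, Q, E, Q, Q

sensor=B: humidity < 45 or status in ('ok', 'warn') → Q
sensor=D: humidity < 45 or status in ('ok', 'warn') → Q
sensor=E: humidity < 45 or status in ('ok', 'warn') → Q
sensor=F: humidity < 92 → N
sensor=G: humidity < 45 or status in ('ok', 'warn') → Q
sensor=J: humidity < 45 or status in ('ok', 'warn') → Q
sensor=M: humidity < 45 or status in ('ok', 'warn') → Q
sensor=P: humidity < 45 or status in ('ok', 'warn') → Q
sensor=R: humidity < 92 → N
sensor=S: humidity < 45 or status in ('ok', 'warn') → Q
sensor=T: humidity < 74 and battery < 44 → E
sensor=U: humidity < 45 or status in ('ok', 'warn') → Q
sensor=Z: humidity < 45 or status in ('ok', 'warn') → Q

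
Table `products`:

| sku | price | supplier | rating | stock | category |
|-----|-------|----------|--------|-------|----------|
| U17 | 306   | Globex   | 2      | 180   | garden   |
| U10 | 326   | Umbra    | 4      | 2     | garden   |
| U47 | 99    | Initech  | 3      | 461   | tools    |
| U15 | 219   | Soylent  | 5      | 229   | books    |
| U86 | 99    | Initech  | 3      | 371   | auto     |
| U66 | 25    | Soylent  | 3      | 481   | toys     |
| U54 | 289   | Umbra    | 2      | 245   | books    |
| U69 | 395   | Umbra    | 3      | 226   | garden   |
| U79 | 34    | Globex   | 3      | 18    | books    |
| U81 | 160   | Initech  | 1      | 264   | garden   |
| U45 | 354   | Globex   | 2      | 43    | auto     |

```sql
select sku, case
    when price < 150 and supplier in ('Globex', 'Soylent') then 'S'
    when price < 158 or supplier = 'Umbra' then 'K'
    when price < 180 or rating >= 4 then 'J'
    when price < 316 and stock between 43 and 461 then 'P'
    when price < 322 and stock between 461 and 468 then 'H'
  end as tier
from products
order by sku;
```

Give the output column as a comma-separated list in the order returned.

K, J, P, NULL, K, K, S, K, S, J, K

sku=U10: price < 158 or supplier = 'Umbra' → K
sku=U15: price < 180 or rating >= 4 → J
sku=U17: price < 316 and stock between 43 and 461 → P
sku=U45: (no match → NULL) → NULL
sku=U47: price < 158 or supplier = 'Umbra' → K
sku=U54: price < 158 or supplier = 'Umbra' → K
sku=U66: price < 150 and supplier in ('Globex', 'Soylent') → S
sku=U69: price < 158 or supplier = 'Umbra' → K
sku=U79: price < 150 and supplier in ('Globex', 'Soylent') → S
sku=U81: price < 180 or rating >= 4 → J
sku=U86: price < 158 or supplier = 'Umbra' → K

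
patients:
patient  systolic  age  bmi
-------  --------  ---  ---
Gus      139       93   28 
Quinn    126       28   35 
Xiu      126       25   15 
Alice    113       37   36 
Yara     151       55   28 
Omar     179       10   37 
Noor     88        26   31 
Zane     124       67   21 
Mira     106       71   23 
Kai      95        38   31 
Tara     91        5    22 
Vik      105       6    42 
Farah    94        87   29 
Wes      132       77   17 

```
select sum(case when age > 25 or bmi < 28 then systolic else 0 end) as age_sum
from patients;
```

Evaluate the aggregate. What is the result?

patient=Gus: ✓ → 139
patient=Quinn: ✓ → 126
patient=Xiu: ✓ → 126
patient=Alice: ✓ → 113
patient=Yara: ✓ → 151
patient=Omar: ✗
patient=Noor: ✓ → 88
patient=Zane: ✓ → 124
patient=Mira: ✓ → 106
patient=Kai: ✓ → 95
patient=Tara: ✓ → 91
patient=Vik: ✗
patient=Farah: ✓ → 94
patient=Wes: ✓ → 132
age_sum = 139 + 126 + 126 + 113 + 151 + 88 + 124 + 106 + 95 + 91 + 94 + 132 = 1385

1385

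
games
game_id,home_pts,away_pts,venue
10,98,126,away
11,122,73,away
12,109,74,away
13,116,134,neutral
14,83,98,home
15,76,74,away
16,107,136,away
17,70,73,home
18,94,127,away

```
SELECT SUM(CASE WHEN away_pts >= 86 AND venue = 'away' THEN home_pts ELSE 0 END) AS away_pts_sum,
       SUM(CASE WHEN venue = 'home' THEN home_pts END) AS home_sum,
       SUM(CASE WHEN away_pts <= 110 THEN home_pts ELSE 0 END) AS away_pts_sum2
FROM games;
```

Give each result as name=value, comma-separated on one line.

[away_pts_sum: away_pts >= 86 AND venue = 'away']
game_id=10: ✓ → 98
game_id=11: ✗
game_id=12: ✗
game_id=13: ✗
game_id=14: ✗
game_id=15: ✗
game_id=16: ✓ → 107
game_id=17: ✗
game_id=18: ✓ → 94
away_pts_sum = 98 + 107 + 94 = 299
—
[home_sum: venue = 'home']
game_id=10: ✗
game_id=11: ✗
game_id=12: ✗
game_id=13: ✗
game_id=14: ✓ → 83
game_id=15: ✗
game_id=16: ✗
game_id=17: ✓ → 70
game_id=18: ✗
home_sum = 83 + 70 = 153
—
[away_pts_sum2: away_pts <= 110]
game_id=10: ✗
game_id=11: ✓ → 122
game_id=12: ✓ → 109
game_id=13: ✗
game_id=14: ✓ → 83
game_id=15: ✓ → 76
game_id=16: ✗
game_id=17: ✓ → 70
game_id=18: ✗
away_pts_sum2 = 122 + 109 + 83 + 76 + 70 = 460

away_pts_sum=299, home_sum=153, away_pts_sum2=460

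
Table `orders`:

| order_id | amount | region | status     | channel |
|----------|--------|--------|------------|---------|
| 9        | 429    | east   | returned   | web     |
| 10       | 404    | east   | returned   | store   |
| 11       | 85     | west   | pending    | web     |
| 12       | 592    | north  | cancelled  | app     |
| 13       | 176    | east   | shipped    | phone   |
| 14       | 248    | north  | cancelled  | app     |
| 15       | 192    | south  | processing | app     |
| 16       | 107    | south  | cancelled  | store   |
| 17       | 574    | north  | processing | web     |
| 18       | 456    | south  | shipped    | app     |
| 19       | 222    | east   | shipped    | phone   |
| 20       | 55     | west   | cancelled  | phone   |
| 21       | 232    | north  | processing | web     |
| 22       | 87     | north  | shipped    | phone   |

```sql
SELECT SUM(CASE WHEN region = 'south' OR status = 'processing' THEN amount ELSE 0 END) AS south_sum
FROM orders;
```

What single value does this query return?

1561

order_id=9: ✗
order_id=10: ✗
order_id=11: ✗
order_id=12: ✗
order_id=13: ✗
order_id=14: ✗
order_id=15: ✓ → 192
order_id=16: ✓ → 107
order_id=17: ✓ → 574
order_id=18: ✓ → 456
order_id=19: ✗
order_id=20: ✗
order_id=21: ✓ → 232
order_id=22: ✗
south_sum = 192 + 107 + 574 + 456 + 232 = 1561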